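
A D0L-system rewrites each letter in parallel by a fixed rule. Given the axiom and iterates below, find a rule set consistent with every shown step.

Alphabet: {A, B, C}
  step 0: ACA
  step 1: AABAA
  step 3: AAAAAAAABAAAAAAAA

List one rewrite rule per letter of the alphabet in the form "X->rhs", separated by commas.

  step 0 ⇒ step 1: ACA ⇒ AA·B·AA
    A ↦ AA
    C ↦ B
    B ↦ C  (constrained at step 1)

A->AA, B->C, C->B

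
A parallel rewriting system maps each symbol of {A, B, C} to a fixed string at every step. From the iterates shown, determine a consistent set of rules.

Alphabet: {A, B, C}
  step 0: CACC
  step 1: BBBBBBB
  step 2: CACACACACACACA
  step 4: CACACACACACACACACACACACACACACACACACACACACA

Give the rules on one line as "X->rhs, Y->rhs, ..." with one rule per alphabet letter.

A->B, B->CA, C->BB

  step 1 ⇒ step 2: BBBBBBB ⇒ CA·CA·CA·CA·CA·CA·CA
    B ↦ CA
  step 0 ⇒ step 1: CACC ⇒ BB·B·BB·BB
    A ↦ B
  step 0 ⇒ step 1: CACC ⇒ BB·B·BB·BB
    C ↦ BB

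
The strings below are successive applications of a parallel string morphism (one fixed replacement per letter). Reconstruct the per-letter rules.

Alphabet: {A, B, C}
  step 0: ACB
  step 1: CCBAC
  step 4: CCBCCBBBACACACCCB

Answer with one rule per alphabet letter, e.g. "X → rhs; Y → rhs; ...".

A->CC, B->AC, C->B

  step 0 ⇒ step 1: ACB ⇒ CC·B·AC
    A ↦ CC
    B ↦ AC
    C ↦ B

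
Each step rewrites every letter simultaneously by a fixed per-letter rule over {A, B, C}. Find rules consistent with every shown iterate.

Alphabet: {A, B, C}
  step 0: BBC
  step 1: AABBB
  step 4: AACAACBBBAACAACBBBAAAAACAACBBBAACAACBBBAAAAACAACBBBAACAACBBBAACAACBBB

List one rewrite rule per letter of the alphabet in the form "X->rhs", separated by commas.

A->AAC, B->A, C->BBB

  step 0 ⇒ step 1: BBC ⇒ A·A·BBB
    B ↦ A
    C ↦ BBB
    A ↦ AAC  (constrained at step 1)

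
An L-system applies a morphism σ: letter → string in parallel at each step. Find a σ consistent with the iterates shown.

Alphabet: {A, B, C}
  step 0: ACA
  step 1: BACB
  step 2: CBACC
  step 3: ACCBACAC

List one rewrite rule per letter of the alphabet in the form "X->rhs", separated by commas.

  step 2 ⇒ step 3: CBACC ⇒ AC·C·B·AC·AC
    A ↦ B
    B ↦ C
    C ↦ AC

A->B, B->C, C->AC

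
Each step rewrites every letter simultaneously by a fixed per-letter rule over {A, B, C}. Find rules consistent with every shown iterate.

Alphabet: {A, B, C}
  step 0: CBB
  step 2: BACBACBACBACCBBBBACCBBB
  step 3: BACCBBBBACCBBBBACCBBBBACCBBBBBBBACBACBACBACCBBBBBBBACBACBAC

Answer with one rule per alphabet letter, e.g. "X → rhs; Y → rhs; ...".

A->C, B->BAC, C->BBB

  step 2 ⇒ step 3: BACBACBACBACCBBBBACCBBB ⇒ BAC·C·BBB·BAC·C·BBB·BAC·C·BBB·BAC·C·BBB·BBB·BAC·BAC·BAC·BAC·C·BBB·BBB·BAC·BAC·BAC
    A ↦ C
    B ↦ BAC
    C ↦ BBB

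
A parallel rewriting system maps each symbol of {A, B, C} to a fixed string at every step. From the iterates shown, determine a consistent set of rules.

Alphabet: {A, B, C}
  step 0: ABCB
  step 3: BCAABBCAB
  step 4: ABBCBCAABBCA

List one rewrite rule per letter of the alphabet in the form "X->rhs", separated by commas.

  step 3 ⇒ step 4: BCAABBCAB ⇒ A·B·BC·BC·A·A·B·BC·A
    A ↦ BC
    B ↦ A
    C ↦ B

A->BC, B->A, C->B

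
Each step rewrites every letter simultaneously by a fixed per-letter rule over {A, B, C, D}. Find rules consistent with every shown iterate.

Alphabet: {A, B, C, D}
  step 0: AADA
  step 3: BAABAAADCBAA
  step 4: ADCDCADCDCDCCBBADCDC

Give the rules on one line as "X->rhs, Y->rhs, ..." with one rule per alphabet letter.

  step 3 ⇒ step 4: BAABAAADCBAA ⇒ A·DC·DC·A·DC·DC·DC·CB·B·A·DC·DC
    A ↦ DC
    B ↦ A
    C ↦ B
    D ↦ CB

A->DC, B->A, C->B, D->CB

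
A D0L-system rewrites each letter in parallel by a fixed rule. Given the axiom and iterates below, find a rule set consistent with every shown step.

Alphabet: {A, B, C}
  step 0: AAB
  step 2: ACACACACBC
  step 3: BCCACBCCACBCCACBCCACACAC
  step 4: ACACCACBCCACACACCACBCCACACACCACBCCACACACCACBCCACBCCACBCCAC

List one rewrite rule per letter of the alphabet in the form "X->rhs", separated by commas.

  step 3 ⇒ step 4: BCCACBCCACBCCACBCCACACAC ⇒ A·CAC·CAC·BC·CAC·A·CAC·CAC·BC·CAC·A·CAC·CAC·BC·CAC·A·CAC·CAC·BC·CAC·BC·CAC·BC·CAC
    A ↦ BC
    B ↦ A
    C ↦ CAC

A->BC, B->A, C->CAC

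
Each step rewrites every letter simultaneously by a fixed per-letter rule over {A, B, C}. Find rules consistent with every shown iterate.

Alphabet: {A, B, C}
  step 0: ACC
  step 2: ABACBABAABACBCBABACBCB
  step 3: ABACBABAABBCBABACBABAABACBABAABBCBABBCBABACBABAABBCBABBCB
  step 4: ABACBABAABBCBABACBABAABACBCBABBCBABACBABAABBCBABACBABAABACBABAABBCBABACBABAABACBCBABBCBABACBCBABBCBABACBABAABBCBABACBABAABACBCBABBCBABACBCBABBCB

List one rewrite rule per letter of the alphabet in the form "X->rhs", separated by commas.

  step 3 ⇒ step 4: ABACBABAABBCBABACBABAABACBABAABBCBABBCBABACBABAABBCBABBCB ⇒ ABA·CB·ABA·ABB·CB·ABA·CB·ABA·ABA·CB·CB·ABB·CB·ABA·CB·ABA·ABB·CB·ABA·CB·ABA·ABA·CB·ABA·ABB·CB·ABA·CB·ABA·ABA·CB·CB·ABB·CB·ABA·CB·CB·ABB·CB·ABA·CB·ABA·ABB·CB·ABA·CB·ABA·ABA·CB·CB·ABB·CB·ABA·CB·CB·ABB·CB
    A ↦ ABA
    B ↦ CB
    C ↦ ABB

A->ABA, B->CB, C->ABB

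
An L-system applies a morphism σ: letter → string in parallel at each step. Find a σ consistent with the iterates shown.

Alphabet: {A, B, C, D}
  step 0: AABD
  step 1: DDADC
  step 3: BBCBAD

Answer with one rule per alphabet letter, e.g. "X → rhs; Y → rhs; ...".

  step 0 ⇒ step 1: AABD ⇒ D·D·AD·C
    A ↦ D
    B ↦ AD
    D ↦ C
    C ↦ B  (constrained at step 1)

A->D, B->AD, C->B, D->C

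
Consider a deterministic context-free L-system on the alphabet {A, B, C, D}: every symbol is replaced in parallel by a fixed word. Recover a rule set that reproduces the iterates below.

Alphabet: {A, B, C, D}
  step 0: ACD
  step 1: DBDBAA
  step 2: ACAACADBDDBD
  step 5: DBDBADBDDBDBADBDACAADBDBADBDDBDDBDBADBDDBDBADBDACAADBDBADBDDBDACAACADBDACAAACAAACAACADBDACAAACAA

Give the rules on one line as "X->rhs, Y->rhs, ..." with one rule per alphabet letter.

  step 1 ⇒ step 2: DBDBAA ⇒ A·CA·A·CA·DBD·DBD
    A ↦ DBD
    B ↦ CA
    D ↦ A
  step 0 ⇒ step 1: ACD ⇒ DBD·BA·A
    C ↦ BA

A->DBD, B->CA, C->BA, D->A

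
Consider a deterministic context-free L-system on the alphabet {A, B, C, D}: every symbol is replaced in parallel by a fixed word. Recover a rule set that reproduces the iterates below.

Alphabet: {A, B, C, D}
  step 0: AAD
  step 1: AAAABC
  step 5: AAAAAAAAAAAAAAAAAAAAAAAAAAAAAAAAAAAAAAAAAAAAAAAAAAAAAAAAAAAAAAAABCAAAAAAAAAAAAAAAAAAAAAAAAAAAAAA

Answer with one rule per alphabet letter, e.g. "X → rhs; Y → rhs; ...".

  step 0 ⇒ step 1: AAD ⇒ AA·AA·BC
    A ↦ AA
    D ↦ BC
    B ↦ DA  (constrained at step 1)
    C ↦ AA  (constrained at step 1)

A->AA, B->DA, C->AA, D->BC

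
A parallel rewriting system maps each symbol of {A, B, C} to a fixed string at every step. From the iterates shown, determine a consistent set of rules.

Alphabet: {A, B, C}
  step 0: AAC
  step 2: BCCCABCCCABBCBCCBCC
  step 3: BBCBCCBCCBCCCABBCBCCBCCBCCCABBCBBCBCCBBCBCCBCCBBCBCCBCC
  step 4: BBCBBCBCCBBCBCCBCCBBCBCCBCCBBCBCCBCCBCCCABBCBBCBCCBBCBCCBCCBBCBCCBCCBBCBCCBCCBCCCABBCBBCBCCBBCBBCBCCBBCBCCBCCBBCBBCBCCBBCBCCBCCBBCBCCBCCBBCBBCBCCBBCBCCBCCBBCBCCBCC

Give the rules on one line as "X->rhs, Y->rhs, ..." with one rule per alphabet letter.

  step 3 ⇒ step 4: BBCBCCBCCBCCCABBCBCCBCCBCCCABBCBBCBCCBBCBCCBCCBBCBCCBCC ⇒ BBC·BBC·BCC·BBC·BCC·BCC·BBC·BCC·BCC·BBC·BCC·BCC·BCC·CA·BBC·BBC·BCC·BBC·BCC·BCC·BBC·BCC·BCC·BBC·BCC·BCC·BCC·CA·BBC·BBC·BCC·BBC·BBC·BCC·BBC·BCC·BCC·BBC·BBC·BCC·BBC·BCC·BCC·BBC·BCC·BCC·BBC·BBC·BCC·BBC·BCC·BCC·BBC·BCC·BCC
    A ↦ CA
    B ↦ BBC
    C ↦ BCC

A->CA, B->BBC, C->BCC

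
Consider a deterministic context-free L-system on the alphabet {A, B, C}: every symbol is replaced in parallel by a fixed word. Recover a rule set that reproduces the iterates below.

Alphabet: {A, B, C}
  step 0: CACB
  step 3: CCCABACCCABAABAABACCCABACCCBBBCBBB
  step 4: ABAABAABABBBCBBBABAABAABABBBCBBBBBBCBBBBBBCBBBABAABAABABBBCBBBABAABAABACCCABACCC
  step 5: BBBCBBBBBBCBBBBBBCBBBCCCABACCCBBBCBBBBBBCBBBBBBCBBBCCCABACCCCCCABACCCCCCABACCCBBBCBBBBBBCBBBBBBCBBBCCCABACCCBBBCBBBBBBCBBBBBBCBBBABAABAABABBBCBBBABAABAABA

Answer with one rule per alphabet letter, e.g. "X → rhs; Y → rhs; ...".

  step 4 ⇒ step 5: ABAABAABABBBCBBBABAABAABABBBCBBBBBBCBBBBBBCBBBABAABAABABBBCBBBABAABAABACCCABACCC ⇒ BBB·C·BBB·BBB·C·BBB·BBB·C·BBB·C·C·C·ABA·C·C·C·BBB·C·BBB·BBB·C·BBB·BBB·C·BBB·C·C·C·ABA·C·C·C·C·C·C·ABA·C·C·C·C·C·C·ABA·C·C·C·BBB·C·BBB·BBB·C·BBB·BBB·C·BBB·C·C·C·ABA·C·C·C·BBB·C·BBB·BBB·C·BBB·BBB·C·BBB·ABA·ABA·ABA·BBB·C·BBB·ABA·ABA·ABA
    A ↦ BBB
    B ↦ C
    C ↦ ABA

A->BBB, B->C, C->ABA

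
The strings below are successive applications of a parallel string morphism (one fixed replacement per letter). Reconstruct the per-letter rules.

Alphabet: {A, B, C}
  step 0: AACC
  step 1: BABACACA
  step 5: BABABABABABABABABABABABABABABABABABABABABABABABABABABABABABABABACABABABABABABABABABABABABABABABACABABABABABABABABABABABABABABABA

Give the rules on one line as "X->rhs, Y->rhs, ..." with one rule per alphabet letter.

  step 0 ⇒ step 1: AACC ⇒ BA·BA·CA·CA
    A ↦ BA
    C ↦ CA
    B ↦ BA  (constrained at step 1)

A->BA, B->BA, C->CA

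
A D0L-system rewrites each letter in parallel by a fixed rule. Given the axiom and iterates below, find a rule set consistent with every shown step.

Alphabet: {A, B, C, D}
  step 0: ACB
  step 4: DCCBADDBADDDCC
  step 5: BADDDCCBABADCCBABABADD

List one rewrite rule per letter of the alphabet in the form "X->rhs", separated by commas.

A->C, B->DC, C->D, D->BA

  step 4 ⇒ step 5: DCCBADDBADDDCC ⇒ BA·D·D·DC·C·BA·BA·DC·C·BA·BA·BA·D·D
    A ↦ C
    B ↦ DC
    C ↦ D
    D ↦ BA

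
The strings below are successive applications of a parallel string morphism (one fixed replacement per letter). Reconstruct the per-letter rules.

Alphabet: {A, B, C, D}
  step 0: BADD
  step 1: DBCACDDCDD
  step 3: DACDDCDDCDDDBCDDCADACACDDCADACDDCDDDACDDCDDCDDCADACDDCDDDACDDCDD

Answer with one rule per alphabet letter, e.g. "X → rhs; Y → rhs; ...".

A->CA, B->DB, C->DA, D->CDD

  step 0 ⇒ step 1: BADD ⇒ DB·CA·CDD·CDD
    A ↦ CA
    B ↦ DB
    D ↦ CDD
    C ↦ DA  (constrained at step 1)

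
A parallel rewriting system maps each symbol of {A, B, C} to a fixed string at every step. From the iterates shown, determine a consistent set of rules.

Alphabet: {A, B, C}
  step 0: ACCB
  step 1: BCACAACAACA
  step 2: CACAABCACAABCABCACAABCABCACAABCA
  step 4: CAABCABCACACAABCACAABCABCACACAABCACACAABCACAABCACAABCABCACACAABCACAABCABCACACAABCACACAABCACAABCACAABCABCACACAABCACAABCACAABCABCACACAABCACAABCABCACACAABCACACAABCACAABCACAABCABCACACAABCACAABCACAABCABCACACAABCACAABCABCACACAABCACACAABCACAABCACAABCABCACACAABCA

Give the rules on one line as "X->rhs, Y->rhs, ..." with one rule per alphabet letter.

A->BCA, B->CA, C->CAA

  step 1 ⇒ step 2: BCACAACAACA ⇒ CA·CAA·BCA·CAA·BCA·BCA·CAA·BCA·BCA·CAA·BCA
    A ↦ BCA
    B ↦ CA
    C ↦ CAA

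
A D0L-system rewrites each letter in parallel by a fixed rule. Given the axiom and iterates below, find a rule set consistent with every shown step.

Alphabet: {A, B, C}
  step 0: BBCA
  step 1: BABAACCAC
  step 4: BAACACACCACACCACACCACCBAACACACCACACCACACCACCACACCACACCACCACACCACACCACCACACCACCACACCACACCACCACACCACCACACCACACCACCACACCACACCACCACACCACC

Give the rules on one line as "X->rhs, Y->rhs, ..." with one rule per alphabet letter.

A->AC, B->BA, C->ACC

  step 0 ⇒ step 1: BBCA ⇒ BA·BA·ACC·AC
    A ↦ AC
    B ↦ BA
    C ↦ ACC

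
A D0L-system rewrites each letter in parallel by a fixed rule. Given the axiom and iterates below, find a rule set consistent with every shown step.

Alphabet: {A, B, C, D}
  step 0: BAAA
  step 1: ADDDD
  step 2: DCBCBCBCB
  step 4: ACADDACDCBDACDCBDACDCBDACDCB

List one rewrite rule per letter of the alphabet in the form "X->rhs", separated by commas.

  step 1 ⇒ step 2: ADDDD ⇒ D·CB·CB·CB·CB
    A ↦ D
    D ↦ CB
  step 0 ⇒ step 1: BAAA ⇒ AD·D·D·D
    B ↦ AD
    C ↦ AC  (constrained at step 2)

A->D, B->AD, C->AC, D->CB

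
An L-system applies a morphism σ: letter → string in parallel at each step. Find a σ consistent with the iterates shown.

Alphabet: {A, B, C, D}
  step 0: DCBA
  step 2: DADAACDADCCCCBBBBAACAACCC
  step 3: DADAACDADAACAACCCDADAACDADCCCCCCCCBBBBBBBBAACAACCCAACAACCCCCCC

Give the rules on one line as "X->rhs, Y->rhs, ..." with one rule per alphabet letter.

  step 2 ⇒ step 3: DADAACDADCCCCBBBBAACAACCC ⇒ DAD·AAC·DAD·AAC·AAC·CC·DAD·AAC·DAD·CC·CC·CC·CC·BB·BB·BB·BB·AAC·AAC·CC·AAC·AAC·CC·CC·CC
    A ↦ AAC
    B ↦ BB
    C ↦ CC
    D ↦ DAD

A->AAC, B->BB, C->CC, D->DAD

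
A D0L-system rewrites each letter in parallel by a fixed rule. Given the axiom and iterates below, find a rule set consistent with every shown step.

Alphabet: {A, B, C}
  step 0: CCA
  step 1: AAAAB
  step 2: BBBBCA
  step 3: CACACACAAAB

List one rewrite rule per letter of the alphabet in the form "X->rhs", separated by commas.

  step 2 ⇒ step 3: BBBBCA ⇒ CA·CA·CA·CA·AA·B
    A ↦ B
    B ↦ CA
    C ↦ AA

A->B, B->CA, C->AA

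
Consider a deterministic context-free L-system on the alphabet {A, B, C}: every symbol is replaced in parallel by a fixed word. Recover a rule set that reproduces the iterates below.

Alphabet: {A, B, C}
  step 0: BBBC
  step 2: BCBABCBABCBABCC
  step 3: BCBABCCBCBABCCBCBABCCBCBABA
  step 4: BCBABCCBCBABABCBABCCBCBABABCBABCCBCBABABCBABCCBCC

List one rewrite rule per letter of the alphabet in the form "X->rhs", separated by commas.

  step 3 ⇒ step 4: BCBABCCBCBABCCBCBABCCBCBABA ⇒ BC·BA·BC·C·BC·BA·BA·BC·BA·BC·C·BC·BA·BA·BC·BA·BC·C·BC·BA·BA·BC·BA·BC·C·BC·C
    A ↦ C
    B ↦ BC
    C ↦ BA

A->C, B->BC, C->BA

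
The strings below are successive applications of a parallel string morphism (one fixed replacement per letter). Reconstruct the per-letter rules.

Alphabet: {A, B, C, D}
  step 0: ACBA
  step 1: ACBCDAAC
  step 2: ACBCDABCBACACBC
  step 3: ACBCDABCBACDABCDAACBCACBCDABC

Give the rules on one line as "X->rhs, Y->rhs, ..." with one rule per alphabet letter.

  step 2 ⇒ step 3: ACBCDABCBACACBC ⇒ AC·BC·DA·BC·B·AC·DA·BC·DA·AC·BC·AC·BC·DA·BC
    A ↦ AC
    B ↦ DA
    C ↦ BC
    D ↦ B

A->AC, B->DA, C->BC, D->B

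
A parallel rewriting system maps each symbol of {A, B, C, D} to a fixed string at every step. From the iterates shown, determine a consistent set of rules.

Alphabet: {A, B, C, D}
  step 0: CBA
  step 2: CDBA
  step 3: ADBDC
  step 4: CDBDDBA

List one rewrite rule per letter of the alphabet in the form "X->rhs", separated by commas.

A->C, B->D, C->A, D->DB

  step 3 ⇒ step 4: ADBDC ⇒ C·DB·D·DB·A
    A ↦ C
    B ↦ D
    C ↦ A
    D ↦ DB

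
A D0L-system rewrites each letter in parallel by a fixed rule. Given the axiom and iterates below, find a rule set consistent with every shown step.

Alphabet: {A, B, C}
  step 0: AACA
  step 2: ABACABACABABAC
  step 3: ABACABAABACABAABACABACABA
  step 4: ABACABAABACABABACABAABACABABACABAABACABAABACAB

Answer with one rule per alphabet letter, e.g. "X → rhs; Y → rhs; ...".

  step 3 ⇒ step 4: ABACABAABACABAABACABACABA ⇒ AB·AC·AB·A·AB·AC·AB·AB·AC·AB·A·AB·AC·AB·AB·AC·AB·A·AB·AC·AB·A·AB·AC·AB
    A ↦ AB
    B ↦ AC
    C ↦ A

A->AB, B->AC, C->A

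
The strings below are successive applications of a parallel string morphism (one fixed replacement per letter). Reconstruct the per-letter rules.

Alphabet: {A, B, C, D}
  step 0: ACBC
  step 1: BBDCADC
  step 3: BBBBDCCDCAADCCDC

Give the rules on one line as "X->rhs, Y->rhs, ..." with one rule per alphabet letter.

A->BB, B->A, C->DC, D->C

  step 0 ⇒ step 1: ACBC ⇒ BB·DC·A·DC
    A ↦ BB
    B ↦ A
    C ↦ DC
    D ↦ C  (constrained at step 1)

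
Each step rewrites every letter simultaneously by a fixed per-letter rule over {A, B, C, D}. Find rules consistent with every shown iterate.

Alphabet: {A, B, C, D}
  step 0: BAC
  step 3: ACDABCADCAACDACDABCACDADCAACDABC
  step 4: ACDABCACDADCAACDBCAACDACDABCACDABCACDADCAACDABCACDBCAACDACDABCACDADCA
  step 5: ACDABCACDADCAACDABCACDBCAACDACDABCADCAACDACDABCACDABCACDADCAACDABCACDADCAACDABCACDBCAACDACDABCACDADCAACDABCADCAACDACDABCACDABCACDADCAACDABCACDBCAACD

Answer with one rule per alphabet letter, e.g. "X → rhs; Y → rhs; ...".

A->ACD, B->ADC, C->A, D->BC

  step 4 ⇒ step 5: ACDABCACDADCAACDBCAACDACDABCACDABCACDADCAACDABCACDBCAACDACDABCACDADCA ⇒ ACD·A·BC·ACD·ADC·A·ACD·A·BC·ACD·BC·A·ACD·ACD·A·BC·ADC·A·ACD·ACD·A·BC·ACD·A·BC·ACD·ADC·A·ACD·A·BC·ACD·ADC·A·ACD·A·BC·ACD·BC·A·ACD·ACD·A·BC·ACD·ADC·A·ACD·A·BC·ADC·A·ACD·ACD·A·BC·ACD·A·BC·ACD·ADC·A·ACD·A·BC·ACD·BC·A·ACD
    A ↦ ACD
    B ↦ ADC
    C ↦ A
    D ↦ BC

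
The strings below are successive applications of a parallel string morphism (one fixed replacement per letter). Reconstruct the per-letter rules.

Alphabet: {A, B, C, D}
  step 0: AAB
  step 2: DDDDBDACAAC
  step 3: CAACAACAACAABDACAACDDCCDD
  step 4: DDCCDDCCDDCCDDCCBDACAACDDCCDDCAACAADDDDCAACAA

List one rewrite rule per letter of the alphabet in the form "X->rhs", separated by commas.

  step 3 ⇒ step 4: CAACAACAACAABDACAACDDCCDD ⇒ DD·C·C·DD·C·C·DD·C·C·DD·C·C·BDA·CAA·C·DD·C·C·DD·CAA·CAA·DD·DD·CAA·CAA
    A ↦ C
    B ↦ BDA
    C ↦ DD
    D ↦ CAA

A->C, B->BDA, C->DD, D->CAA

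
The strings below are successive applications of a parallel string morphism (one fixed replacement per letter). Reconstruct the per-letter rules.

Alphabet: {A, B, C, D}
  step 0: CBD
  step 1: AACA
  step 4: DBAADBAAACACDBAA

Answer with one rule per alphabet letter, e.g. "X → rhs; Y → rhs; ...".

A->DB, B->C, C->AA, D->A

  step 0 ⇒ step 1: CBD ⇒ AA·C·A
    B ↦ C
    C ↦ AA
    D ↦ A
    A ↦ DB  (constrained at step 1)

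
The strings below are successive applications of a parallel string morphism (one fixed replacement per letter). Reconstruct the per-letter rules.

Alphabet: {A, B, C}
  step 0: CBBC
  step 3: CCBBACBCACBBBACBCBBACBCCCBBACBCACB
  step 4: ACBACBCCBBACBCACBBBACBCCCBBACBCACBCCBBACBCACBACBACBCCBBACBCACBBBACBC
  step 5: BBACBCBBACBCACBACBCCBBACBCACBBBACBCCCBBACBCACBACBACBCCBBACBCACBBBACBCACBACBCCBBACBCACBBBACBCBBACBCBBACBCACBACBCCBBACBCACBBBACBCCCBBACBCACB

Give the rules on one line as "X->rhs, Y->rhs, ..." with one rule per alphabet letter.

A->BB, B->C, C->ACB

  step 4 ⇒ step 5: ACBACBCCBBACBCACBBBACBCCCBBACBCACBCCBBACBCACBACBACBCCBBACBCACBBBACBC ⇒ BB·ACB·C·BB·ACB·C·ACB·ACB·C·C·BB·ACB·C·ACB·BB·ACB·C·C·C·BB·ACB·C·ACB·ACB·ACB·C·C·BB·ACB·C·ACB·BB·ACB·C·ACB·ACB·C·C·BB·ACB·C·ACB·BB·ACB·C·BB·ACB·C·BB·ACB·C·ACB·ACB·C·C·BB·ACB·C·ACB·BB·ACB·C·C·C·BB·ACB·C·ACB
    A ↦ BB
    B ↦ C
    C ↦ ACB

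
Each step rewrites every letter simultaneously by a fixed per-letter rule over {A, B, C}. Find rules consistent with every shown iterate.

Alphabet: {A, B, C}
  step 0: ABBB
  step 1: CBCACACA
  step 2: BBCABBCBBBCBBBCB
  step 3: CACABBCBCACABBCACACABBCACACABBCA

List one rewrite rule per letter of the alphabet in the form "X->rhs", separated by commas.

A->CB, B->CA, C->BB

  step 2 ⇒ step 3: BBCABBCBBBCBBBCB ⇒ CA·CA·BB·CB·CA·CA·BB·CA·CA·CA·BB·CA·CA·CA·BB·CA
    A ↦ CB
    B ↦ CA
    C ↦ BB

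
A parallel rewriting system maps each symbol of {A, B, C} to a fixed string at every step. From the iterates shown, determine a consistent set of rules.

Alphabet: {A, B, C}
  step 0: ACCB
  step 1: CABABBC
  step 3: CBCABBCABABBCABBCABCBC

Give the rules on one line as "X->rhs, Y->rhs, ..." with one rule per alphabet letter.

  step 0 ⇒ step 1: ACCB ⇒ C·AB·AB·BC
    A ↦ C
    B ↦ BC
    C ↦ AB

A->C, B->BC, C->AB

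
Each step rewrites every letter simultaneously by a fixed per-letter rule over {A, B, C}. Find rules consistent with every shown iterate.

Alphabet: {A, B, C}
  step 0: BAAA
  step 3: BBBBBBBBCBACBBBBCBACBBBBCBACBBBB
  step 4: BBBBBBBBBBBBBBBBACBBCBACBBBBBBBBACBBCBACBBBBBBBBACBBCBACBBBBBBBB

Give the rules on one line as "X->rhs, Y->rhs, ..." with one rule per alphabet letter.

A->CB, B->BB, C->AC

  step 3 ⇒ step 4: BBBBBBBBCBACBBBBCBACBBBBCBACBBBB ⇒ BB·BB·BB·BB·BB·BB·BB·BB·AC·BB·CB·AC·BB·BB·BB·BB·AC·BB·CB·AC·BB·BB·BB·BB·AC·BB·CB·AC·BB·BB·BB·BB
    A ↦ CB
    B ↦ BB
    C ↦ AC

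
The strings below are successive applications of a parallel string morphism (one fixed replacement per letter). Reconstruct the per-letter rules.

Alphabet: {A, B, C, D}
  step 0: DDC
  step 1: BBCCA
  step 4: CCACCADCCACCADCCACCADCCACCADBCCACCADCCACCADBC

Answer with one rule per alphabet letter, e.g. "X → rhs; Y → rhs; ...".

  step 0 ⇒ step 1: DDC ⇒ B·B·CCA
    C ↦ CCA
    D ↦ B
    A ↦ D  (constrained at step 1)
    B ↦ C  (constrained at step 1)

A->D, B->C, C->CCA, D->B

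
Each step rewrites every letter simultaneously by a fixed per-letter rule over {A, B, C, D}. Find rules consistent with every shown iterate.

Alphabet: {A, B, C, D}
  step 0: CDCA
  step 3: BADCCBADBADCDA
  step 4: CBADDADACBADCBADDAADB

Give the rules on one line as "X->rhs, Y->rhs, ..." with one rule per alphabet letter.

  step 3 ⇒ step 4: BADCCBADBADCDA ⇒ C·B·AD·DA·DA·C·B·AD·C·B·AD·DA·AD·B
    A ↦ B
    B ↦ C
    C ↦ DA
    D ↦ AD

A->B, B->C, C->DA, D->AD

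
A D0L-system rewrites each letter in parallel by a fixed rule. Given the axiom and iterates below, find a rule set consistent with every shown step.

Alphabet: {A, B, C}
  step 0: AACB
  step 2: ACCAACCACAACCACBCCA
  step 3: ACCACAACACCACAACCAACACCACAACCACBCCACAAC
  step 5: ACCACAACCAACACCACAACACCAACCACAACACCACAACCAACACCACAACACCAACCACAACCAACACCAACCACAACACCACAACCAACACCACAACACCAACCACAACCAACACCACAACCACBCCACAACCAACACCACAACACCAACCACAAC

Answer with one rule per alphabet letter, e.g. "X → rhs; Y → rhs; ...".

A->AC, B->CBC, C->CA

  step 2 ⇒ step 3: ACCAACCACAACCACBCCA ⇒ AC·CA·CA·AC·AC·CA·CA·AC·CA·AC·AC·CA·CA·AC·CA·CBC·CA·CA·AC
    A ↦ AC
    B ↦ CBC
    C ↦ CA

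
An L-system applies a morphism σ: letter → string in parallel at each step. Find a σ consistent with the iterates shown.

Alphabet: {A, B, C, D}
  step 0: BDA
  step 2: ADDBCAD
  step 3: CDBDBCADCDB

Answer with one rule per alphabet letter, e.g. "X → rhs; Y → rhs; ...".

A->C, B->C, C->AD, D->DB

  step 2 ⇒ step 3: ADDBCAD ⇒ C·DB·DB·C·AD·C·DB
    A ↦ C
    B ↦ C
    C ↦ AD
    D ↦ DB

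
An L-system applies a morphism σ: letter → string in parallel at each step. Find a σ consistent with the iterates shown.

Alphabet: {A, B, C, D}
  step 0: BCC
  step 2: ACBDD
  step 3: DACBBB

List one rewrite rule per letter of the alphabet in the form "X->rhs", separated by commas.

  step 2 ⇒ step 3: ACBDD ⇒ D·A·CB·B·B
    A ↦ D
    B ↦ CB
    C ↦ A
    D ↦ B

A->D, B->CB, C->A, D->B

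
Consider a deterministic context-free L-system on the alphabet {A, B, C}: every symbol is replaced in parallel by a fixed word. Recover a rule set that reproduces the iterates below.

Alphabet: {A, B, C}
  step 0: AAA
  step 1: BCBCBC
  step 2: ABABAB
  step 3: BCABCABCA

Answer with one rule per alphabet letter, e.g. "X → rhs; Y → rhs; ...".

  step 2 ⇒ step 3: ABABAB ⇒ BC·A·BC·A·BC·A
    A ↦ BC
    B ↦ A
  step 1 ⇒ step 2: BCBCBC ⇒ A·B·A·B·A·B
    C ↦ B

A->BC, B->A, C->B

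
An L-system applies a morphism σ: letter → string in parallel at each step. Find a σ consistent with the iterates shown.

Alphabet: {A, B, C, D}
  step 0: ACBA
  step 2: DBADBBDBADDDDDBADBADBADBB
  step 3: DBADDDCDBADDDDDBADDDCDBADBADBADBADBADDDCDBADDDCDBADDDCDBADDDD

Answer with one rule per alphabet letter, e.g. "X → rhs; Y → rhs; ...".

  step 2 ⇒ step 3: DBADBBDBADDDDDBADBADBADBB ⇒ DBA·DD·DC·DBA·DD·DD·DBA·DD·DC·DBA·DBA·DBA·DBA·DBA·DD·DC·DBA·DD·DC·DBA·DD·DC·DBA·DD·DD
    A ↦ DC
    B ↦ DD
    D ↦ DBA
    C ↦ DBB  (constrained at step 0)

A->DC, B->DD, C->DBB, D->DBA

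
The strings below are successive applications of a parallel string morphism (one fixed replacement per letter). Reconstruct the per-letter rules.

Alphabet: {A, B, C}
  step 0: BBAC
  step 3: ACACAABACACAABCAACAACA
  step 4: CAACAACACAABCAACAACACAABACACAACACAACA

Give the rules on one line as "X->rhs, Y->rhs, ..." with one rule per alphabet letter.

  step 3 ⇒ step 4: ACACAABACACAABCAACAACA ⇒ CA·A·CA·A·CA·CA·AB·CA·A·CA·A·CA·CA·AB·A·CA·CA·A·CA·CA·A·CA
    A ↦ CA
    B ↦ AB
    C ↦ A

A->CA, B->AB, C->A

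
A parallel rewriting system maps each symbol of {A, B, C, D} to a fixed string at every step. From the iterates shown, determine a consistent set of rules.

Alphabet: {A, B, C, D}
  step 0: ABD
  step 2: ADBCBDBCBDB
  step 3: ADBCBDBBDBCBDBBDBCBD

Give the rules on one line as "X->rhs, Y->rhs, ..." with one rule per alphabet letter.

A->AD, B->BD, C->B, D->BC

  step 2 ⇒ step 3: ADBCBDBCBDB ⇒ AD·BC·BD·B·BD·BC·BD·B·BD·BC·BD
    A ↦ AD
    B ↦ BD
    C ↦ B
    D ↦ BC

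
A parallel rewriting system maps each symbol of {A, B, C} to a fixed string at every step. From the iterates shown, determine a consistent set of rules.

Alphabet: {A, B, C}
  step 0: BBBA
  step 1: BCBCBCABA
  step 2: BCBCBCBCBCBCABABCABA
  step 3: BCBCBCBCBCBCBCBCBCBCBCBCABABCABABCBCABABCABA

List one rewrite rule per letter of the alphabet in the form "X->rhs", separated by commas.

  step 2 ⇒ step 3: BCBCBCBCBCBCABABCABA ⇒ BC·BC·BC·BC·BC·BC·BC·BC·BC·BC·BC·BC·ABA·BC·ABA·BC·BC·ABA·BC·ABA
    A ↦ ABA
    B ↦ BC
    C ↦ BC

A->ABA, B->BC, C->BC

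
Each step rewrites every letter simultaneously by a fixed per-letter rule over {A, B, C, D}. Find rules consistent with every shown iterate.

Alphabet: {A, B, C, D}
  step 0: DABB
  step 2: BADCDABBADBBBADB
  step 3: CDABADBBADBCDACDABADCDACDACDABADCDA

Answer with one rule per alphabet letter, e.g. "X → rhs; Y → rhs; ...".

  step 2 ⇒ step 3: BADCDABBADBBBADB ⇒ CDA·B·AD·BB·AD·B·CDA·CDA·B·AD·CDA·CDA·CDA·B·AD·CDA
    A ↦ B
    B ↦ CDA
    C ↦ BB
    D ↦ AD

A->B, B->CDA, C->BB, D->AD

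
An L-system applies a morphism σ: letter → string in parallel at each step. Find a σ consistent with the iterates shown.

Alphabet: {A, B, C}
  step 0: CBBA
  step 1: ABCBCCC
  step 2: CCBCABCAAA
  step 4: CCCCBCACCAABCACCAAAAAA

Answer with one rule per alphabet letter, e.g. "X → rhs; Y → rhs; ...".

A->CC, B->BC, C->A

  step 1 ⇒ step 2: ABCBCCC ⇒ CC·BC·A·BC·A·A·A
    A ↦ CC
    B ↦ BC
    C ↦ A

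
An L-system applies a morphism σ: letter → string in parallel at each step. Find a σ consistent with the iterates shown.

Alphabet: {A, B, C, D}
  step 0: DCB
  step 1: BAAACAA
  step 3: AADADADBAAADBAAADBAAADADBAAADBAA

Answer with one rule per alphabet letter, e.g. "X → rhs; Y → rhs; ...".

  step 0 ⇒ step 1: DCB ⇒ BAA·A·CAA
    B ↦ CAA
    C ↦ A
    D ↦ BAA
    A ↦ AD  (constrained at step 1)

A->AD, B->CAA, C->A, D->BAA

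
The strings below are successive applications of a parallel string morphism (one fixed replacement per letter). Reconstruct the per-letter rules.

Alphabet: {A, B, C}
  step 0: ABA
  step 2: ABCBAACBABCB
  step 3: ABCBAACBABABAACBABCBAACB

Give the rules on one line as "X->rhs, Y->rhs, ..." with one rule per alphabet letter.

A->AB, B->CB, C->AA

  step 2 ⇒ step 3: ABCBAACBABCB ⇒ AB·CB·AA·CB·AB·AB·AA·CB·AB·CB·AA·CB
    A ↦ AB
    B ↦ CB
    C ↦ AA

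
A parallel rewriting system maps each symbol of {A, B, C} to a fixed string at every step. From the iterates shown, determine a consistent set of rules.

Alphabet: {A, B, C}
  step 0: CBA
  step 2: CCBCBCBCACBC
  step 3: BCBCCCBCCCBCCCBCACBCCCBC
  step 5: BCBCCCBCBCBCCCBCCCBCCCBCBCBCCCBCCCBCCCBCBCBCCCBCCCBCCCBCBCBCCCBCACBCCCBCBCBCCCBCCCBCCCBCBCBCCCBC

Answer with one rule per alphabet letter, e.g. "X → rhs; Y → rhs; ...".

  step 2 ⇒ step 3: CCBCBCBCACBC ⇒ BC·BC·CC·BC·CC·BC·CC·BC·AC·BC·CC·BC
    A ↦ AC
    B ↦ CC
    C ↦ BC

A->AC, B->CC, C->BC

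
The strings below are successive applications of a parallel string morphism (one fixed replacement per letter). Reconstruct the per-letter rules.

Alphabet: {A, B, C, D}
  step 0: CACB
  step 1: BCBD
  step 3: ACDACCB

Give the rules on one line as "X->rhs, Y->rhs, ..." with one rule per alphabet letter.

  step 0 ⇒ step 1: CACB ⇒ B·C·B·D
    A ↦ C
    B ↦ D
    C ↦ B
    D ↦ AC  (constrained at step 1)

A->C, B->D, C->B, D->AC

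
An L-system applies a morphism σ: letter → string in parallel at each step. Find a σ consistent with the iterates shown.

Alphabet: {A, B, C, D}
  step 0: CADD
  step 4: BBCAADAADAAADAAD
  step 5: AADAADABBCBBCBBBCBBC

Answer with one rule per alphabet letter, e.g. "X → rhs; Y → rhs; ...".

  step 4 ⇒ step 5: BBCAADAADAAADAAD ⇒ AAD·AAD·A·B·B·C·B·B·C·B·B·B·C·B·B·C
    A ↦ B
    B ↦ AAD
    C ↦ A
    D ↦ C

A->B, B->AAD, C->A, D->C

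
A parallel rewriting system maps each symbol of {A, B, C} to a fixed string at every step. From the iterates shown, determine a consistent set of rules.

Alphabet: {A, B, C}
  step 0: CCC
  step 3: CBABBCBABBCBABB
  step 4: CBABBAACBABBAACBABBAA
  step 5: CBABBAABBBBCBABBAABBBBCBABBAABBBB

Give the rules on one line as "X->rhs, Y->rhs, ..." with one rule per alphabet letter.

  step 4 ⇒ step 5: CBABBAACBABBAACBABBAA ⇒ CB·A·BB·A·A·BB·BB·CB·A·BB·A·A·BB·BB·CB·A·BB·A·A·BB·BB
    A ↦ BB
    B ↦ A
    C ↦ CB

A->BB, B->A, C->CB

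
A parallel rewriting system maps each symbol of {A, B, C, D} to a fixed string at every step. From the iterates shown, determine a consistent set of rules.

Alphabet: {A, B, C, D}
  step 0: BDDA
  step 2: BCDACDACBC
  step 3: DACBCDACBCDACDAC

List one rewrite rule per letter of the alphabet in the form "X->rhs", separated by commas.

A->D, B->D, C->AC, D->BC

  step 2 ⇒ step 3: BCDACDACBC ⇒ D·AC·BC·D·AC·BC·D·AC·D·AC
    A ↦ D
    B ↦ D
    C ↦ AC
    D ↦ BC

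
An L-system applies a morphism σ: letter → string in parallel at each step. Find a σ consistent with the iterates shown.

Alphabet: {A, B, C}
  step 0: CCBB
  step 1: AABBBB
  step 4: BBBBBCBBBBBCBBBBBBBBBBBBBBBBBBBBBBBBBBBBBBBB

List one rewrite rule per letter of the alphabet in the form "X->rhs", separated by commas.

  step 0 ⇒ step 1: CCBB ⇒ A·A·BB·BB
    B ↦ BB
    C ↦ A
    A ↦ BC  (constrained at step 1)

A->BC, B->BB, C->A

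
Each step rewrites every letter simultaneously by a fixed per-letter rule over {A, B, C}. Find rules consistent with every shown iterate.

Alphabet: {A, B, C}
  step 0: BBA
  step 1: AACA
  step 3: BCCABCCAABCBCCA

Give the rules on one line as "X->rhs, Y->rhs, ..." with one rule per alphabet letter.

A->CA, B->A, C->BC

  step 0 ⇒ step 1: BBA ⇒ A·A·CA
    A ↦ CA
    B ↦ A
    C ↦ BC  (constrained at step 1)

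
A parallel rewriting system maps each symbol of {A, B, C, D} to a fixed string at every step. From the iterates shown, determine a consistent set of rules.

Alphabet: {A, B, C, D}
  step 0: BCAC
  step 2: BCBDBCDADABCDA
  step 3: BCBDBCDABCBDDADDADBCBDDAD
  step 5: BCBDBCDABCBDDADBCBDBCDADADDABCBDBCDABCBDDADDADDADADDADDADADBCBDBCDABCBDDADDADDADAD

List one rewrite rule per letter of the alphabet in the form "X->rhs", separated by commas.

A->D, B->BC, C->BD, D->DA

  step 2 ⇒ step 3: BCBDBCDADABCDA ⇒ BC·BD·BC·DA·BC·BD·DA·D·DA·D·BC·BD·DA·D
    A ↦ D
    B ↦ BC
    C ↦ BD
    D ↦ DA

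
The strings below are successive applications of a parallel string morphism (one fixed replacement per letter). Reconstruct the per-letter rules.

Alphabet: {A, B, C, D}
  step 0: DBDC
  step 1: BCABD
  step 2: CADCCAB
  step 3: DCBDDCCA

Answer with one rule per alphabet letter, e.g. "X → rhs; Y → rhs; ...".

  step 2 ⇒ step 3: CADCCAB ⇒ D·C·B·D·D·C·CA
    A ↦ C
    B ↦ CA
    C ↦ D
    D ↦ B

A->C, B->CA, C->D, D->B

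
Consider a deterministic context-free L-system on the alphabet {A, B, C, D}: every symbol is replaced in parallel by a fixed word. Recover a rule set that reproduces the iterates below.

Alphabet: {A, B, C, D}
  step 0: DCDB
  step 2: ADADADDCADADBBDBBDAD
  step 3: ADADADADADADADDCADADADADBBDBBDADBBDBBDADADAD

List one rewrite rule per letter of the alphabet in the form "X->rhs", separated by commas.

A->AD, B->BBD, C->DC, D->AD

  step 2 ⇒ step 3: ADADADDCADADBBDBBDAD ⇒ AD·AD·AD·AD·AD·AD·AD·DC·AD·AD·AD·AD·BBD·BBD·AD·BBD·BBD·AD·AD·AD
    A ↦ AD
    B ↦ BBD
    C ↦ DC
    D ↦ AD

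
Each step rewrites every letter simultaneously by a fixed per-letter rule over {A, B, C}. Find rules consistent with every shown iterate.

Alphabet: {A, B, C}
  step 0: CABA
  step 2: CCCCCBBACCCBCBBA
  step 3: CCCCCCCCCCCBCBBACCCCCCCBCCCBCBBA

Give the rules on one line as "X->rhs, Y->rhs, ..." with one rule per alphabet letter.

A->BA, B->CB, C->CC

  step 2 ⇒ step 3: CCCCCBBACCCBCBBA ⇒ CC·CC·CC·CC·CC·CB·CB·BA·CC·CC·CC·CB·CC·CB·CB·BA
    A ↦ BA
    B ↦ CB
    C ↦ CC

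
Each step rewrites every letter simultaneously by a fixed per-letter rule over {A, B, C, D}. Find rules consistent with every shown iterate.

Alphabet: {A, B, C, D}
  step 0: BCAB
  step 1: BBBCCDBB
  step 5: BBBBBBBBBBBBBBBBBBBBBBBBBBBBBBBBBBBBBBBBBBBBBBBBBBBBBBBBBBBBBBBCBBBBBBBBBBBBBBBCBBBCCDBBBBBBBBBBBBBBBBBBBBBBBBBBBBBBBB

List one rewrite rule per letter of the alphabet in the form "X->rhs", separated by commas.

  step 0 ⇒ step 1: BCAB ⇒ BB·BC·CD·BB
    A ↦ CD
    B ↦ BB
    C ↦ BC
    D ↦ A  (constrained at step 1)

A->CD, B->BB, C->BC, D->A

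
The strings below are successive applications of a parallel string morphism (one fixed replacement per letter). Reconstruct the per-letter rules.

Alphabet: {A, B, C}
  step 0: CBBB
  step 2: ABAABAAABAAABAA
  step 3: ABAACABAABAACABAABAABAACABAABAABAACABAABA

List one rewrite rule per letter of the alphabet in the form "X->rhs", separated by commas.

A->ABA, B->AC, C->A

  step 2 ⇒ step 3: ABAABAAABAAABAA ⇒ ABA·AC·ABA·ABA·AC·ABA·ABA·ABA·AC·ABA·ABA·ABA·AC·ABA·ABA
    A ↦ ABA
    B ↦ AC
    C ↦ A  (constrained at step 0)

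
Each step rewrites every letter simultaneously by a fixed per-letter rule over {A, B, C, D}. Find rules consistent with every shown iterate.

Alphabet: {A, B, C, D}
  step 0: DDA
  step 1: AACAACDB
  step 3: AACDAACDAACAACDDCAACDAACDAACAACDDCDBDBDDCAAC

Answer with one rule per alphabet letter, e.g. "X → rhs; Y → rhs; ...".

  step 0 ⇒ step 1: DDA ⇒ AAC·AAC·DB
    A ↦ DB
    D ↦ AAC
    B ↦ D  (constrained at step 1)
    C ↦ DDC  (constrained at step 1)

A->DB, B->D, C->DDC, D->AAC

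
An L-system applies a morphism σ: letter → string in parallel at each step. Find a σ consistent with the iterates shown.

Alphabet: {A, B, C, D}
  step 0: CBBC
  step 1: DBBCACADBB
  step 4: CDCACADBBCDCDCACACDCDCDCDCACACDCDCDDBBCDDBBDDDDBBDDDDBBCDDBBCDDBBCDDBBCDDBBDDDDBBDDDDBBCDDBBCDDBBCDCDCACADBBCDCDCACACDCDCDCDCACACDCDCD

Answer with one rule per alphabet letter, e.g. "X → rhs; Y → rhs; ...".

  step 0 ⇒ step 1: CBBC ⇒ DBB·CA·CA·DBB
    B ↦ CA
    C ↦ DBB
    A ↦ DDD  (constrained at step 1)
    D ↦ CD  (constrained at step 1)

A->DDD, B->CA, C->DBB, D->CD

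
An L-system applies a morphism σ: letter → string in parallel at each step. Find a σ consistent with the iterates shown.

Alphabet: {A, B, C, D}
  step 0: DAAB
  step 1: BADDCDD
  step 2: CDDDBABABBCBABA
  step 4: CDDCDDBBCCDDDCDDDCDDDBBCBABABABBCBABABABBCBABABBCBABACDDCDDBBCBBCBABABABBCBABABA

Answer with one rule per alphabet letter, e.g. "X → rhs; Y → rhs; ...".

  step 1 ⇒ step 2: BADDCDD ⇒ CDD·D·BA·BA·BBC·BA·BA
    A ↦ D
    B ↦ CDD
    C ↦ BBC
    D ↦ BA

A->D, B->CDD, C->BBC, D->BA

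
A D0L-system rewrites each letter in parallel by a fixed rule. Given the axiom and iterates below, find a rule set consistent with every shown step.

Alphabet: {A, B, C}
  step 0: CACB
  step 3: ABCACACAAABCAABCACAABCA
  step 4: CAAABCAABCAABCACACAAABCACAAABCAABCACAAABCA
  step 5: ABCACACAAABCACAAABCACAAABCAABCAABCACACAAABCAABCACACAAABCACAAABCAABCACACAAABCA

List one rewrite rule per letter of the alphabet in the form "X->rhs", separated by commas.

A->CA, B->A, C->AB

  step 4 ⇒ step 5: CAAABCAABCAABCACACAAABCACAAABCAABCACAAABCA ⇒ AB·CA·CA·CA·A·AB·CA·CA·A·AB·CA·CA·A·AB·CA·AB·CA·AB·CA·CA·CA·A·AB·CA·AB·CA·CA·CA·A·AB·CA·CA·A·AB·CA·AB·CA·CA·CA·A·AB·CA
    A ↦ CA
    B ↦ A
    C ↦ AB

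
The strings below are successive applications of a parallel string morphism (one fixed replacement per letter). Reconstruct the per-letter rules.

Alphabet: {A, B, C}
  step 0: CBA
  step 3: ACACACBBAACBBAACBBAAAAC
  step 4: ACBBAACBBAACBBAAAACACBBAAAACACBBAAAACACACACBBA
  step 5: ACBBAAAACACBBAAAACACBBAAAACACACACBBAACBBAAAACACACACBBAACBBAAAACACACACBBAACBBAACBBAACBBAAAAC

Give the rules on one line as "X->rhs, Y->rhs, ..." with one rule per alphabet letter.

A->AC, B->A, C->BBA

  step 4 ⇒ step 5: ACBBAACBBAACBBAAAACACBBAAAACACBBAAAACACACACBBA ⇒ AC·BBA·A·A·AC·AC·BBA·A·A·AC·AC·BBA·A·A·AC·AC·AC·AC·BBA·AC·BBA·A·A·AC·AC·AC·AC·BBA·AC·BBA·A·A·AC·AC·AC·AC·BBA·AC·BBA·AC·BBA·AC·BBA·A·A·AC
    A ↦ AC
    B ↦ A
    C ↦ BBA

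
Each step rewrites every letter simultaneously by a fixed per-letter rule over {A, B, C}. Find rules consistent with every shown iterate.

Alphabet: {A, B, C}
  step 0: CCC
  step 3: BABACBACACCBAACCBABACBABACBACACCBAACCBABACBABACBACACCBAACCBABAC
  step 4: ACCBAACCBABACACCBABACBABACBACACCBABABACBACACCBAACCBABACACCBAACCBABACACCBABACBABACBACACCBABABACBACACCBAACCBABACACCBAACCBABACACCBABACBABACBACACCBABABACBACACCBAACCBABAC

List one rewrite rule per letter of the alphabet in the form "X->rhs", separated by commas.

A->BA, B->ACC, C->BAC

  step 3 ⇒ step 4: BABACBACACCBAACCBABACBABACBACACCBAACCBABACBABACBACACCBAACCBABAC ⇒ ACC·BA·ACC·BA·BAC·ACC·BA·BAC·BA·BAC·BAC·ACC·BA·BA·BAC·BAC·ACC·BA·ACC·BA·BAC·ACC·BA·ACC·BA·BAC·ACC·BA·BAC·BA·BAC·BAC·ACC·BA·BA·BAC·BAC·ACC·BA·ACC·BA·BAC·ACC·BA·ACC·BA·BAC·ACC·BA·BAC·BA·BAC·BAC·ACC·BA·BA·BAC·BAC·ACC·BA·ACC·BA·BAC
    A ↦ BA
    B ↦ ACC
    C ↦ BAC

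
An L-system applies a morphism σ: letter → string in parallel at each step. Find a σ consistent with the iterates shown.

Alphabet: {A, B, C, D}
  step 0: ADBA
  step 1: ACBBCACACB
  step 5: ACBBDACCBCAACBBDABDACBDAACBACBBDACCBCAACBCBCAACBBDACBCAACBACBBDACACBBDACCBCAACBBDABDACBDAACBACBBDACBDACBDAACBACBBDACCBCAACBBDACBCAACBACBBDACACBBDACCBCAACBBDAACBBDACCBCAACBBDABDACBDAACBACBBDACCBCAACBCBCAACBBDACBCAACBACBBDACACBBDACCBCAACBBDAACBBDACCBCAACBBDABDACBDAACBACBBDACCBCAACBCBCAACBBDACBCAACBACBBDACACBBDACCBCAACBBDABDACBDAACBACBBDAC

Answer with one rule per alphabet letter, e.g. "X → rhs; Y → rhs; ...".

  step 0 ⇒ step 1: ADBA ⇒ ACB·BCA·C·ACB
    A ↦ ACB
    B ↦ C
    D ↦ BCA
    C ↦ BDA  (constrained at step 1)

A->ACB, B->C, C->BDA, D->BCA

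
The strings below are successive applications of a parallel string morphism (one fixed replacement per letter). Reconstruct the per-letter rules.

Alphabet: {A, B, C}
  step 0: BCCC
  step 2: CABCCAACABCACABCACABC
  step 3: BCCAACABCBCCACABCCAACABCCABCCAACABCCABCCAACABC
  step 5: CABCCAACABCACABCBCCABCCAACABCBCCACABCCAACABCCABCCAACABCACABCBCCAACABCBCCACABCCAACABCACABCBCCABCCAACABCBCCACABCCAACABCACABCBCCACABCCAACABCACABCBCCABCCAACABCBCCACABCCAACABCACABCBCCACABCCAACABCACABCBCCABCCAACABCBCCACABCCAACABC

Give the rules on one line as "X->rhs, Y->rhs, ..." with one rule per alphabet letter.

  step 2 ⇒ step 3: CABCCAACABCACABCACABC ⇒ BC·CA·ACA·BC·BC·CA·CA·BC·CA·ACA·BC·CA·BC·CA·ACA·BC·CA·BC·CA·ACA·BC
    A ↦ CA
    B ↦ ACA
    C ↦ BC

A->CA, B->ACA, C->BC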